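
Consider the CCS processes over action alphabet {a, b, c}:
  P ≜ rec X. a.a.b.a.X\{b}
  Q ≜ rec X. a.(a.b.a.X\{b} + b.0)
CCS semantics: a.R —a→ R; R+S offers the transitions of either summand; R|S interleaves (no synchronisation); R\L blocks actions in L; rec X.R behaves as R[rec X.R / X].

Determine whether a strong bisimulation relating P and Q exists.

NO

Reachable graph of P (7 states):
  s0 = rec X. a.a.b.a.X\{b} ⊢ -a-> s1
  s1 = a.b.a.(rec X. a.a.b.a.X\{b})\{b} ⊢ -a-> s2
  s2 = b.a.(rec X. a.a.b.a.X\{b})\{b} ⊢ -b-> s3
  s3 = a.(rec X. a.a.b.a.X\{b})\{b} ⊢ -a-> s4
  s4 = (rec X. a.a.b.a.X\{b})\{b} ⊢ -a-> s5
  s5 = (a.b.a.(rec X. a.a.b.a.X\{b})\{b})\{b} ⊢ -a-> s6
  s6 = (b.a.(rec X. a.a.b.a.X\{b})\{b})\{b} ⊢ stopped
Reachable graph of Q (8 states):
  t0 = rec X. a.(a.b.a.X\{b} + b.0) ⊢ -a-> t1
  t1 = a.b.a.(rec X. a.(a.b.a.X\{b} + b.0))\{b} + b.0 ⊢ -a-> t2, -b-> t3
  t2 = b.a.(rec X. a.(a.b.a.X\{b} + b.0))\{b} ⊢ -b-> t4
  t3 = 0 ⊢ stopped
  t4 = a.(rec X. a.(a.b.a.X\{b} + b.0))\{b} ⊢ -a-> t5
  t5 = (rec X. a.(a.b.a.X\{b} + b.0))\{b} ⊢ -a-> t6
  t6 = (a.b.a.(rec X. a.(a.b.a.X\{b} + b.0))\{b} + b.0)\{b} ⊢ -a-> t7
  t7 = (b.a.(rec X. a.(a.b.a.X\{b} + b.0))\{b})\{b} ⊢ stopped
Partition-refinement fixed point:
  B0 = {s0}
  B1 = {s1}
  B2 = {s2, t2}
  B3 = {s3, t4}
  B4 = {s4, t5}
  B5 = {s5, t6}
  B6 = {s6, t3, t7}
  B7 = {t0}
  B8 = {t1}
s0 ∈ B0, t0 ∈ B7 → different blocks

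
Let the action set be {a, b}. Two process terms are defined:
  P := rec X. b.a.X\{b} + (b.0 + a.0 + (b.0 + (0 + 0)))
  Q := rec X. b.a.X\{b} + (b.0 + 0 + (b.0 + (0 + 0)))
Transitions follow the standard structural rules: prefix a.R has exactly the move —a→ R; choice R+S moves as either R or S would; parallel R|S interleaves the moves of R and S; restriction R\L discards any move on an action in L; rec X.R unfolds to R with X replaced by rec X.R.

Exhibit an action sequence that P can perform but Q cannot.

P's transition system — 5 states:
  m0 = rec X. b.a.X\{b} + (b.0 + a.0 + (b.0 + (0 + 0))) ⊢ ··a··> m1, ··b··> m1, ··b··> m2
  m1 = 0 ⊢ deadlocked
  m2 = a.(rec X. b.a.X\{b} + (b.0 + a.0 + (b.0 + (0 + 0))))\{b} ⊢ ··a··> m3
  m3 = (rec X. b.a.X\{b} + (b.0 + a.0 + (b.0 + (0 + 0))))\{b} ⊢ ··a··> m4
  m4 = 0\{b} ⊢ deadlocked
Q's transition system — 4 states:
  n0 = rec X. b.a.X\{b} + (b.0 + 0 + (b.0 + (0 + 0))) ⊢ ··b··> n1, ··b··> n2
  n1 = 0 ⊢ deadlocked
  n2 = a.(rec X. b.a.X\{b} + (b.0 + 0 + (b.0 + (0 + 0))))\{b} ⊢ ··a··> n3
  n3 = (rec X. b.a.X\{b} + (b.0 + 0 + (b.0 + (0 + 0))))\{b} ⊢ deadlocked
Executing a from P (initial set {m0}):
  step 1 (a): {m1}
  P completes σ.
Executing a from Q (initial set {n0}):
  step 1 (a): no successor for Q

a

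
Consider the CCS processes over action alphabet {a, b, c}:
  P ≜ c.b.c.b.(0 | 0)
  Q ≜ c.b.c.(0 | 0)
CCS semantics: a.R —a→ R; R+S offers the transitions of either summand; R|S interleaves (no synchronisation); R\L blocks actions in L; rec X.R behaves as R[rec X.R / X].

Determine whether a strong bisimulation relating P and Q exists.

P's transition system — 5 states:
  s0 = c.b.c.b.(0 | 0) has moves -c-> s1
  s1 = b.c.b.(0 | 0) has moves -b-> s2
  s2 = c.b.(0 | 0) has moves -c-> s3
  s3 = b.(0 | 0) has moves -b-> s4
  s4 = 0 | 0 has moves (no moves)
Q's transition system — 4 states:
  t0 = c.b.c.(0 | 0) has moves -c-> t1
  t1 = b.c.(0 | 0) has moves -b-> t2
  t2 = c.(0 | 0) has moves -c-> t3
  t3 = 0 | 0 has moves (no moves)
Bisimilarity quotient blocks:
  B0 = {s0}
  B1 = {s1}
  B2 = {s2}
  B3 = {s3}
  B4 = {s4, t3}
  B5 = {t0}
  B6 = {t1}
  B7 = {t2}
s0 ∈ B0, t0 ∈ B5 → different blocks

not bisimilar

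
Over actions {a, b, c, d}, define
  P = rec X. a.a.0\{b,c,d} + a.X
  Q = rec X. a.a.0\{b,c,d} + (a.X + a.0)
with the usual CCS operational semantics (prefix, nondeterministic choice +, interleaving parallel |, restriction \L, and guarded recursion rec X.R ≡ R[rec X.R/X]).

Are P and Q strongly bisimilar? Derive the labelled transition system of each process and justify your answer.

P's transition system — 3 states:
  m0 = rec X. a.a.0\{b,c,d} + a.X :: =a=> m0, =a=> m1
  m1 = a.0\{b,c,d} :: =a=> m2
  m2 = 0\{b,c,d} :: stopped
Q's transition system — 4 states:
  n0 = rec X. a.a.0\{b,c,d} + (a.X + a.0) :: =a=> n0, =a=> n1, =a=> n2
  n1 = 0 :: stopped
  n2 = a.0\{b,c,d} :: =a=> n3
  n3 = 0\{b,c,d} :: stopped
Partition-refinement fixed point:
  B0 = {m0}
  B1 = {m1, n2}
  B2 = {m2, n1, n3}
  B3 = {n0}
m0 ∈ B0, n0 ∈ B3 → different blocks

not bisimilar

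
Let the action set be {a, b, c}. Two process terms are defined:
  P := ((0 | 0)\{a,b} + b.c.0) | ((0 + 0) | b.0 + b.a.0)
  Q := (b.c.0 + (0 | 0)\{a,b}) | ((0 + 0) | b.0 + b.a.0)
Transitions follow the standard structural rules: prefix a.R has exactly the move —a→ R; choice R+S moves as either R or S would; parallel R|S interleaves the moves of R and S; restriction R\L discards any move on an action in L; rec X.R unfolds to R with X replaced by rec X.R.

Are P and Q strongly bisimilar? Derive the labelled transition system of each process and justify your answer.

P ~ Q

P's transition system — 12 states:
  u0 = ((0 | 0)\{a,b} + b.c.0) | ((0 + 0) | b.0 + b.a.0) has moves =b=> u1, =b=> u2, =b=> u3
  u1 = ((0 | 0)\{a,b} + b.c.0) | ((0 + 0) | 0) has moves =b=> u4
  u2 = ((0 | 0)\{a,b} + b.c.0) | a.0 has moves =a=> u5, =b=> u6
  u3 = c.0 | ((0 + 0) | b.0 + b.a.0) has moves =b=> u4, =b=> u6, =c=> u7
  u4 = c.0 | ((0 + 0) | 0) has moves =c=> u8
  u5 = ((0 | 0)\{a,b} + b.c.0) | 0 has moves =b=> u9
  u6 = c.0 | a.0 has moves =a=> u9, =c=> u10
  u7 = 0 | ((0 + 0) | b.0 + b.a.0) has moves =b=> u10, =b=> u8
  u8 = 0 | ((0 + 0) | 0) has moves deadlocked
  u9 = c.0 | 0 has moves =c=> u11
  u10 = 0 | a.0 has moves =a=> u11
  u11 = 0 | 0 has moves deadlocked
Q's transition system — 12 states:
  v0 = (b.c.0 + (0 | 0)\{a,b}) | ((0 + 0) | b.0 + b.a.0) has moves =b=> v1, =b=> v2, =b=> v3
  v1 = (b.c.0 + (0 | 0)\{a,b}) | ((0 + 0) | 0) has moves =b=> v4
  v2 = (b.c.0 + (0 | 0)\{a,b}) | a.0 has moves =a=> v5, =b=> v6
  v3 = c.0 | ((0 + 0) | b.0 + b.a.0) has moves =b=> v4, =b=> v6, =c=> v7
  v4 = c.0 | ((0 + 0) | 0) has moves =c=> v8
  v5 = (b.c.0 + (0 | 0)\{a,b}) | 0 has moves =b=> v9
  v6 = c.0 | a.0 has moves =a=> v9, =c=> v10
  v7 = 0 | ((0 + 0) | b.0 + b.a.0) has moves =b=> v10, =b=> v8
  v8 = 0 | ((0 + 0) | 0) has moves deadlocked
  v9 = c.0 | 0 has moves =c=> v11
  v10 = 0 | a.0 has moves =a=> v11
  v11 = 0 | 0 has moves deadlocked
Partition-refinement fixed point:
  B0 = {u0, v0}
  B1 = {u2, v2}
  B2 = {u6, v6}
  B3 = {u4, u9, v4, v9}
  B4 = {u11, u8, v11, v8}
  B5 = {u10, v10}
  B6 = {u1, u5, v1, v5}
  B7 = {u3, v3}
  B8 = {u7, v7}
u0 ∈ B0, v0 ∈ B0 → same block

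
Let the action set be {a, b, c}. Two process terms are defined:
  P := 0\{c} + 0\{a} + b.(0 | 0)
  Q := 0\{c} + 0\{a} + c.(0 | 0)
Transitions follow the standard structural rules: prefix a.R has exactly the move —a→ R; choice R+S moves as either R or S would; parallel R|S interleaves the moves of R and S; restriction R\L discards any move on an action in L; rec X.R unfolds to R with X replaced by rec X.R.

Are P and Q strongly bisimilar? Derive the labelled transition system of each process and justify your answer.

LTS(P): 2 reachable states
  u0 = 0\{c} + 0\{a} + b.(0 | 0) → —b→ u1
  u1 = 0 | 0 → ·
LTS(Q): 2 reachable states
  v0 = 0\{c} + 0\{a} + c.(0 | 0) → —c→ v1
  v1 = 0 | 0 → ·
Bisimilarity quotient blocks:
  B0 = {u0}
  B1 = {u1, v1}
  B2 = {v0}
u0 ∈ B0, v0 ∈ B2 → different blocks

P ≁ Q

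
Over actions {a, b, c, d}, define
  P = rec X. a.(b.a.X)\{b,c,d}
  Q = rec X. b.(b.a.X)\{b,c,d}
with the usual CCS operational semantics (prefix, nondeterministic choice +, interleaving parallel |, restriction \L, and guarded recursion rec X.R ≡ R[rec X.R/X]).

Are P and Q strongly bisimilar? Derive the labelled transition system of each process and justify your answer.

P's transition system — 2 states:
  u0 = rec X. a.(b.a.X)\{b,c,d} → ··a··> u1
  u1 = (b.a.(rec X. a.(b.a.X)\{b,c,d}))\{b,c,d} → deadlocked
Q's transition system — 2 states:
  v0 = rec X. b.(b.a.X)\{b,c,d} → ··b··> v1
  v1 = (b.a.(rec X. b.(b.a.X)\{b,c,d}))\{b,c,d} → deadlocked
Bisimilarity quotient blocks:
  B0 = {u0}
  B1 = {u1, v1}
  B2 = {v0}
u0 ∈ B0, v0 ∈ B2 → different blocks

not bisimilar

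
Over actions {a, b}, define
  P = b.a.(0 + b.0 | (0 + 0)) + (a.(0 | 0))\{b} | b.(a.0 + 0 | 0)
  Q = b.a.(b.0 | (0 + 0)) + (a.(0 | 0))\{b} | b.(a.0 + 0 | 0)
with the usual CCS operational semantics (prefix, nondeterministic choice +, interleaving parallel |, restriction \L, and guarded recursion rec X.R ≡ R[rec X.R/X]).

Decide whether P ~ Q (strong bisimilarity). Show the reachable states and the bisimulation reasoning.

P ~ Q

LTS(P): 9 reachable states
  s0 = b.a.(0 + b.0 | (0 + 0)) + (a.(0 | 0))\{b} | b.(a.0 + 0 | 0) | ··a··> s1, ··b··> s2, ··b··> s3
  s1 = (0 | 0)\{b} | b.(a.0 + 0 | 0) | ··b··> s4
  s2 = (a.(0 | 0))\{b} | (a.0 + 0 | 0) | ··a··> s4, ··a··> s5
  s3 = a.(0 + b.0 | (0 + 0)) | ··a··> s6
  s4 = (0 | 0)\{b} | (a.0 + 0 | 0) | ··a··> s7
  s5 = (a.(0 | 0))\{b} | 0 | ··a··> s7
  s6 = 0 + b.0 | (0 + 0) | ··b··> s8
  s7 = (0 | 0)\{b} | 0 | ∅
  s8 = 0 | (0 + 0) | ∅
LTS(Q): 9 reachable states
  t0 = b.a.(b.0 | (0 + 0)) + (a.(0 | 0))\{b} | b.(a.0 + 0 | 0) | ··a··> t1, ··b··> t2, ··b··> t3
  t1 = (0 | 0)\{b} | b.(a.0 + 0 | 0) | ··b··> t4
  t2 = (a.(0 | 0))\{b} | (a.0 + 0 | 0) | ··a··> t4, ··a··> t5
  t3 = a.(b.0 | (0 + 0)) | ··a··> t6
  t4 = (0 | 0)\{b} | (a.0 + 0 | 0) | ··a··> t7
  t5 = (a.(0 | 0))\{b} | 0 | ··a··> t7
  t6 = b.0 | (0 + 0) | ··b··> t8
  t7 = (0 | 0)\{b} | 0 | ∅
  t8 = 0 | (0 + 0) | ∅
Partition-refinement fixed point:
  B0 = {s0, t0}
  B1 = {s1, t1}
  B2 = {s4, s5, t4, t5}
  B3 = {s7, s8, t7, t8}
  B4 = {s3, t3}
  B5 = {s6, t6}
  B6 = {s2, t2}
s0 ∈ B0, t0 ∈ B0 → same block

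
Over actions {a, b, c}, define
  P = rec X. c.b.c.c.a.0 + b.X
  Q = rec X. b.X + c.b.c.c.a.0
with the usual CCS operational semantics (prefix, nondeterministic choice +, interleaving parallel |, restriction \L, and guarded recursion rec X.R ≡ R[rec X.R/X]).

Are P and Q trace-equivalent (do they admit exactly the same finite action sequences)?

LTS(P): 6 reachable states
  u0 = rec X. c.b.c.c.a.0 + b.X ⊢ —b→ u0, —c→ u1
  u1 = b.c.c.a.0 ⊢ —b→ u2
  u2 = c.c.a.0 ⊢ —c→ u3
  u3 = c.a.0 ⊢ —c→ u4
  u4 = a.0 ⊢ —a→ u5
  u5 = 0 ⊢ deadlocked
LTS(Q): 6 reachable states
  v0 = rec X. b.X + c.b.c.c.a.0 ⊢ —b→ v0, —c→ v1
  v1 = b.c.c.a.0 ⊢ —b→ v2
  v2 = c.c.a.0 ⊢ —c→ v3
  v3 = c.a.0 ⊢ —c→ v4
  v4 = a.0 ⊢ —a→ v5
  v5 = 0 ⊢ deadlocked
Coarsest stable partition (strong bisimilarity classes):
  B0 = {u0, v0}
  B1 = {u1, v1}
  B2 = {u2, v2}
  B3 = {u3, v3}
  B4 = {u4, v4}
  B5 = {u5, v5}
u0 ∈ B0, v0 ∈ B0 → same block
Bisimilar ⇒ trace-equivalent.

YES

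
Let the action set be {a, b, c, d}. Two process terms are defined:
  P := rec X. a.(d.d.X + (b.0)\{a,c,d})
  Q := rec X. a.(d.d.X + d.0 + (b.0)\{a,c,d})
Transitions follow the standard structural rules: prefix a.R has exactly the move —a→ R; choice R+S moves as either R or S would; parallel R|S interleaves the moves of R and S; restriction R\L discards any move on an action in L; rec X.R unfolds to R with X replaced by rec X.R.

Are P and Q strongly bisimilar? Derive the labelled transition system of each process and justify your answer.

LTS(P): 4 reachable states
  m0 = rec X. a.(d.d.X + (b.0)\{a,c,d}) ⊢ --a--▸ m1
  m1 = d.d.(rec X. a.(d.d.X + (b.0)\{a,c,d})) + (b.0)\{a,c,d} ⊢ --b--▸ m2, --d--▸ m3
  m2 = 0\{a,c,d} ⊢ deadlocked
  m3 = d.(rec X. a.(d.d.X + (b.0)\{a,c,d})) ⊢ --d--▸ m0
LTS(Q): 5 reachable states
  n0 = rec X. a.(d.d.X + d.0 + (b.0)\{a,c,d}) ⊢ --a--▸ n1
  n1 = d.d.(rec X. a.(d.d.X + d.0 + (b.0)\{a,c,d})) + d.0 + (b.0)\{a,c,d} ⊢ --b--▸ n2, --d--▸ n3, --d--▸ n4
  n2 = 0\{a,c,d} ⊢ deadlocked
  n3 = 0 ⊢ deadlocked
  n4 = d.(rec X. a.(d.d.X + d.0 + (b.0)\{a,c,d})) ⊢ --d--▸ n0
Bisimilarity quotient blocks:
  B0 = {m0}
  B1 = {m1}
  B2 = {m3}
  B3 = {m2, n2, n3}
  B4 = {n0}
  B5 = {n1}
  B6 = {n4}
m0 ∈ B0, n0 ∈ B4 → different blocks

P ≁ Q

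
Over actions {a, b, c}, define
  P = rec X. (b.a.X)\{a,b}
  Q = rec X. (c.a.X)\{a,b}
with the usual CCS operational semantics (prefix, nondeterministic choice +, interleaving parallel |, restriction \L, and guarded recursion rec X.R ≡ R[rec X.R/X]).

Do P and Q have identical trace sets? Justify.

Reachable graph of P (1 states):
  m0 = rec X. (b.a.X)\{a,b} has moves ∅
Reachable graph of Q (2 states):
  n0 = rec X. (c.a.X)\{a,b} has moves —c→ n1
  n1 = (a.(rec X. (c.a.X)\{a,b}))\{a,b} has moves ∅
Run σ = ⟨c⟩ on Q: start {n0}
  after c @ step 1: {n1}
  Q completes σ.
Run σ = ⟨c⟩ on P: start {m0}
  after c @ step 1: no successor for P

traces(P) ≠ traces(Q) — witness ⟨c⟩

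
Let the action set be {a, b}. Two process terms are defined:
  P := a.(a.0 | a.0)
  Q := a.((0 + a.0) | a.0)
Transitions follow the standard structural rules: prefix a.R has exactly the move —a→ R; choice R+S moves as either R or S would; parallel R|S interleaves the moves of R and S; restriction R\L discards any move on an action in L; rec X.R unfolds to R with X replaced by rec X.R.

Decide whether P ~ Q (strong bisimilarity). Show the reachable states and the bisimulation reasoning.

YES

Reachable graph of P (5 states):
  m0 = a.(a.0 | a.0) :: --a--▸ m1
  m1 = a.0 | a.0 :: --a--▸ m2, --a--▸ m3
  m2 = 0 | a.0 :: --a--▸ m4
  m3 = a.0 | 0 :: --a--▸ m4
  m4 = 0 | 0 :: ∅
Reachable graph of Q (5 states):
  n0 = a.((0 + a.0) | a.0) :: --a--▸ n1
  n1 = (0 + a.0) | a.0 :: --a--▸ n2, --a--▸ n3
  n2 = (0 + a.0) | 0 :: --a--▸ n4
  n3 = 0 | a.0 :: --a--▸ n4
  n4 = 0 | 0 :: ∅
Partition-refinement fixed point:
  B0 = {m0, n0}
  B1 = {m1, n1}
  B2 = {m2, m3, n2, n3}
  B3 = {m4, n4}
m0 ∈ B0, n0 ∈ B0 → same block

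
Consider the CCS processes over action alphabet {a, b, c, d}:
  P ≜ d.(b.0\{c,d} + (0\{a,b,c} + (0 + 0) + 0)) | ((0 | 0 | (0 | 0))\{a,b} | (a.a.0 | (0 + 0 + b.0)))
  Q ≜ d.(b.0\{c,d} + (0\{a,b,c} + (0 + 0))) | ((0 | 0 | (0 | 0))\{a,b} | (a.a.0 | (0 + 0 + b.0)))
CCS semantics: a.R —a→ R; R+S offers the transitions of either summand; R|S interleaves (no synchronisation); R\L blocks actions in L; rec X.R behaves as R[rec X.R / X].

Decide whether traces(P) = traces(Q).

Reachable graph of P (18 states):
  u0 = d.(b.0\{c,d} + (0\{a,b,c} + (0 + 0) + 0)) | ((0 | 0 | (0 | 0))\{a,b} | (a.a.0 | (0 + 0 + b.0))) → =a=> u1, =b=> u2, =d=> u3
  u1 = d.(b.0\{c,d} + (0\{a,b,c} + (0 + 0) + 0)) | ((0 | 0 | (0 | 0))\{a,b} | (a.0 | (0 + 0 + b.0))) → =a=> u4, =b=> u5, =d=> u6
  u2 = d.(b.0\{c,d} + (0\{a,b,c} + (0 + 0) + 0)) | ((0 | 0 | (0 | 0))\{a,b} | (a.a.0 | 0)) → =a=> u5, =d=> u7
  u3 = (b.0\{c,d} + (0\{a,b,c} + (0 + 0) + 0)) | ((0 | 0 | (0 | 0))\{a,b} | (a.a.0 | (0 + 0 + b.0))) → =a=> u6, =b=> u7, =b=> u8
  u4 = d.(b.0\{c,d} + (0\{a,b,c} + (0 + 0) + 0)) | ((0 | 0 | (0 | 0))\{a,b} | (0 | (0 + 0 + b.0))) → =b=> u9, =d=> u10
  u5 = d.(b.0\{c,d} + (0\{a,b,c} + (0 + 0) + 0)) | ((0 | 0 | (0 | 0))\{a,b} | (a.0 | 0)) → =a=> u9, =d=> u11
  u6 = (b.0\{c,d} + (0\{a,b,c} + (0 + 0) + 0)) | ((0 | 0 | (0 | 0))\{a,b} | (a.0 | (0 + 0 + b.0))) → =a=> u10, =b=> u11, =b=> u12
  u7 = (b.0\{c,d} + (0\{a,b,c} + (0 + 0) + 0)) | ((0 | 0 | (0 | 0))\{a,b} | (a.a.0 | 0)) → =a=> u11, =b=> u13
  u8 = 0\{c,d} | ((0 | 0 | (0 | 0))\{a,b} | (a.a.0 | (0 + 0 + b.0))) → =a=> u12, =b=> u13
  u9 = d.(b.0\{c,d} + (0\{a,b,c} + (0 + 0) + 0)) | ((0 | 0 | (0 | 0))\{a,b} | (0 | 0)) → =d=> u14
  u10 = (b.0\{c,d} + (0\{a,b,c} + (0 + 0) + 0)) | ((0 | 0 | (0 | 0))\{a,b} | (0 | (0 + 0 + b.0))) → =b=> u14, =b=> u15
  u11 = (b.0\{c,d} + (0\{a,b,c} + (0 + 0) + 0)) | ((0 | 0 | (0 | 0))\{a,b} | (a.0 | 0)) → =a=> u14, =b=> u16
  u12 = 0\{c,d} | ((0 | 0 | (0 | 0))\{a,b} | (a.0 | (0 + 0 + b.0))) → =a=> u15, =b=> u16
  u13 = 0\{c,d} | ((0 | 0 | (0 | 0))\{a,b} | (a.a.0 | 0)) → =a=> u16
  u14 = (b.0\{c,d} + (0\{a,b,c} + (0 + 0) + 0)) | ((0 | 0 | (0 | 0))\{a,b} | (0 | 0)) → =b=> u17
  u15 = 0\{c,d} | ((0 | 0 | (0 | 0))\{a,b} | (0 | (0 + 0 + b.0))) → =b=> u17
  u16 = 0\{c,d} | ((0 | 0 | (0 | 0))\{a,b} | (a.0 | 0)) → =a=> u17
  u17 = 0\{c,d} | ((0 | 0 | (0 | 0))\{a,b} | (0 | 0)) → ∅
Reachable graph of Q (18 states):
  v0 = d.(b.0\{c,d} + (0\{a,b,c} + (0 + 0))) | ((0 | 0 | (0 | 0))\{a,b} | (a.a.0 | (0 + 0 + b.0))) → =a=> v1, =b=> v2, =d=> v3
  v1 = d.(b.0\{c,d} + (0\{a,b,c} + (0 + 0))) | ((0 | 0 | (0 | 0))\{a,b} | (a.0 | (0 + 0 + b.0))) → =a=> v4, =b=> v5, =d=> v6
  v2 = d.(b.0\{c,d} + (0\{a,b,c} + (0 + 0))) | ((0 | 0 | (0 | 0))\{a,b} | (a.a.0 | 0)) → =a=> v5, =d=> v7
  v3 = (b.0\{c,d} + (0\{a,b,c} + (0 + 0))) | ((0 | 0 | (0 | 0))\{a,b} | (a.a.0 | (0 + 0 + b.0))) → =a=> v6, =b=> v7, =b=> v8
  v4 = d.(b.0\{c,d} + (0\{a,b,c} + (0 + 0))) | ((0 | 0 | (0 | 0))\{a,b} | (0 | (0 + 0 + b.0))) → =b=> v9, =d=> v10
  v5 = d.(b.0\{c,d} + (0\{a,b,c} + (0 + 0))) | ((0 | 0 | (0 | 0))\{a,b} | (a.0 | 0)) → =a=> v9, =d=> v11
  v6 = (b.0\{c,d} + (0\{a,b,c} + (0 + 0))) | ((0 | 0 | (0 | 0))\{a,b} | (a.0 | (0 + 0 + b.0))) → =a=> v10, =b=> v11, =b=> v12
  v7 = (b.0\{c,d} + (0\{a,b,c} + (0 + 0))) | ((0 | 0 | (0 | 0))\{a,b} | (a.a.0 | 0)) → =a=> v11, =b=> v13
  v8 = 0\{c,d} | ((0 | 0 | (0 | 0))\{a,b} | (a.a.0 | (0 + 0 + b.0))) → =a=> v12, =b=> v13
  v9 = d.(b.0\{c,d} + (0\{a,b,c} + (0 + 0))) | ((0 | 0 | (0 | 0))\{a,b} | (0 | 0)) → =d=> v14
  v10 = (b.0\{c,d} + (0\{a,b,c} + (0 + 0))) | ((0 | 0 | (0 | 0))\{a,b} | (0 | (0 + 0 + b.0))) → =b=> v14, =b=> v15
  v11 = (b.0\{c,d} + (0\{a,b,c} + (0 + 0))) | ((0 | 0 | (0 | 0))\{a,b} | (a.0 | 0)) → =a=> v14, =b=> v16
  v12 = 0\{c,d} | ((0 | 0 | (0 | 0))\{a,b} | (a.0 | (0 + 0 + b.0))) → =a=> v15, =b=> v16
  v13 = 0\{c,d} | ((0 | 0 | (0 | 0))\{a,b} | (a.a.0 | 0)) → =a=> v16
  v14 = (b.0\{c,d} + (0\{a,b,c} + (0 + 0))) | ((0 | 0 | (0 | 0))\{a,b} | (0 | 0)) → =b=> v17
  v15 = 0\{c,d} | ((0 | 0 | (0 | 0))\{a,b} | (0 | (0 + 0 + b.0))) → =b=> v17
  v16 = 0\{c,d} | ((0 | 0 | (0 | 0))\{a,b} | (a.0 | 0)) → =a=> v17
  v17 = 0\{c,d} | ((0 | 0 | (0 | 0))\{a,b} | (0 | 0)) → ∅
Coarsest stable partition (strong bisimilarity classes):
  B0 = {u0, v0}
  B1 = {u1, v1}
  B2 = {u5, v5}
  B3 = {u9, v9}
  B4 = {u14, u15, v14, v15}
  B5 = {u17, v17}
  B6 = {u11, u12, v11, v12}
  B7 = {u16, v16}
  B8 = {u6, v6}
  B9 = {u10, v10}
  B10 = {u4, v4}
  B11 = {u2, v2}
  B12 = {u7, u8, v7, v8}
  B13 = {u13, v13}
  B14 = {u3, v3}
u0 ∈ B0, v0 ∈ B0 → same block
Bisimilar ⇒ trace-equivalent.

trace-equivalent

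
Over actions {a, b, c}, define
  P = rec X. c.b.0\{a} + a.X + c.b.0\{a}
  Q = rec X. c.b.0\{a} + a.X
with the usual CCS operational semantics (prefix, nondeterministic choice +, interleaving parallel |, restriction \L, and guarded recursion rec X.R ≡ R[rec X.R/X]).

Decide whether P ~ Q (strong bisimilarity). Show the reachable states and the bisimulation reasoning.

LTS(P): 3 reachable states
  s0 = rec X. c.b.0\{a} + a.X + c.b.0\{a} ⊢ —a→ s0, —c→ s1
  s1 = b.0\{a} ⊢ —b→ s2
  s2 = 0\{a} ⊢ ∅
LTS(Q): 3 reachable states
  t0 = rec X. c.b.0\{a} + a.X ⊢ —a→ t0, —c→ t1
  t1 = b.0\{a} ⊢ —b→ t2
  t2 = 0\{a} ⊢ ∅
Bisimilarity quotient blocks:
  B0 = {s0, t0}
  B1 = {s1, t1}
  B2 = {s2, t2}
s0 ∈ B0, t0 ∈ B0 → same block

bisimilar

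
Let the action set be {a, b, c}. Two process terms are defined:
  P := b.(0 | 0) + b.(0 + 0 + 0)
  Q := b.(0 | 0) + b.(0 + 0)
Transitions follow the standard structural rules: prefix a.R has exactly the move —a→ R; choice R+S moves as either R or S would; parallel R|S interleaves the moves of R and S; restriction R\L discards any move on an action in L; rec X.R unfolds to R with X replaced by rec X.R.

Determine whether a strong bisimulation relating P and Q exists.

LTS(P): 3 reachable states
  p0 = b.(0 | 0) + b.(0 + 0 + 0) has moves --b--▸ p1, --b--▸ p2
  p1 = 0 + 0 + 0 has moves (no moves)
  p2 = 0 | 0 has moves (no moves)
LTS(Q): 3 reachable states
  q0 = b.(0 | 0) + b.(0 + 0) has moves --b--▸ q1, --b--▸ q2
  q1 = 0 + 0 has moves (no moves)
  q2 = 0 | 0 has moves (no moves)
Coarsest stable partition (strong bisimilarity classes):
  B0 = {p0, q0}
  B1 = {p1, p2, q1, q2}
p0 ∈ B0, q0 ∈ B0 → same block

YES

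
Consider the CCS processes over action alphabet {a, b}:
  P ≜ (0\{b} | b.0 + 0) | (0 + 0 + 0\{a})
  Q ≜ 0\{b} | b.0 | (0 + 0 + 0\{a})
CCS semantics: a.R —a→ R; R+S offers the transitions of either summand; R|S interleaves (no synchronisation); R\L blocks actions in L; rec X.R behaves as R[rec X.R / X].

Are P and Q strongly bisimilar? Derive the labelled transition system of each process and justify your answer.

bisimilar

P's transition system — 2 states:
  p0 = (0\{b} | b.0 + 0) | (0 + 0 + 0\{a}) → —b→ p1
  p1 = 0\{b} | 0 | (0 + 0 + 0\{a}) → ·
Q's transition system — 2 states:
  q0 = 0\{b} | b.0 | (0 + 0 + 0\{a}) → —b→ q1
  q1 = 0\{b} | 0 | (0 + 0 + 0\{a}) → ·
Bisimilarity quotient blocks:
  B0 = {p0, q0}
  B1 = {p1, q1}
p0 ∈ B0, q0 ∈ B0 → same block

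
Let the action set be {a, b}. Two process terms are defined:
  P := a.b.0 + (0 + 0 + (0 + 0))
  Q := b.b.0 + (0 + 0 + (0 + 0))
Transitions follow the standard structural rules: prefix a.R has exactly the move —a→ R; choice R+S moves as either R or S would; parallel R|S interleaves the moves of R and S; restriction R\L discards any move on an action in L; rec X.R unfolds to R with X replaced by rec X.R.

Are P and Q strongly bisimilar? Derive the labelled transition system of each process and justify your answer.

Reachable graph of P (3 states):
  s0 = a.b.0 + (0 + 0 + (0 + 0)) → --a--▸ s1
  s1 = b.0 → --b--▸ s2
  s2 = 0 → (no moves)
Reachable graph of Q (3 states):
  t0 = b.b.0 + (0 + 0 + (0 + 0)) → --b--▸ t1
  t1 = b.0 → --b--▸ t2
  t2 = 0 → (no moves)
Coarsest stable partition (strong bisimilarity classes):
  B0 = {s0}
  B1 = {s1, t1}
  B2 = {s2, t2}
  B3 = {t0}
s0 ∈ B0, t0 ∈ B3 → different blocks

P ≁ Q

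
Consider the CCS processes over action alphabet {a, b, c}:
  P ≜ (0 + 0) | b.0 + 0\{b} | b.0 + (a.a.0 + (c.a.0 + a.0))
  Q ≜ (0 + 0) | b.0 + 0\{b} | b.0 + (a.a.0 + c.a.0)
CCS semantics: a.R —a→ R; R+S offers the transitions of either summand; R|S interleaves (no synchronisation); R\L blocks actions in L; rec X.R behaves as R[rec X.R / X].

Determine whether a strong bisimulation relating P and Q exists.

P ≁ Q

P's transition system — 5 states:
  m0 = (0 + 0) | b.0 + 0\{b} | b.0 + (a.a.0 + (c.a.0 + a.0)) ⊢ =a=> m1, =a=> m2, =b=> m3, =b=> m4, =c=> m2
  m1 = 0 ⊢ ∅
  m2 = a.0 ⊢ =a=> m1
  m3 = (0 + 0) | 0 ⊢ ∅
  m4 = 0\{b} | 0 ⊢ ∅
Q's transition system — 5 states:
  n0 = (0 + 0) | b.0 + 0\{b} | b.0 + (a.a.0 + c.a.0) ⊢ =a=> n1, =b=> n2, =b=> n3, =c=> n1
  n1 = a.0 ⊢ =a=> n4
  n2 = (0 + 0) | 0 ⊢ ∅
  n3 = 0\{b} | 0 ⊢ ∅
  n4 = 0 ⊢ ∅
Bisimilarity quotient blocks:
  B0 = {m0}
  B1 = {m1, m3, m4, n2, n3, n4}
  B2 = {m2, n1}
  B3 = {n0}
m0 ∈ B0, n0 ∈ B3 → different blocks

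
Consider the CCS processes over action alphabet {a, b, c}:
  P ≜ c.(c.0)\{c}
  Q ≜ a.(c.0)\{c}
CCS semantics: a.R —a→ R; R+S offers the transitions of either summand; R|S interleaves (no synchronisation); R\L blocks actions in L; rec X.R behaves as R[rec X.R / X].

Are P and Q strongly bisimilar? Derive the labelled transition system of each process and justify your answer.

LTS(P): 2 reachable states
  u0 = c.(c.0)\{c} ⊢ ··c··> u1
  u1 = (c.0)\{c} ⊢ ∅
LTS(Q): 2 reachable states
  v0 = a.(c.0)\{c} ⊢ ··a··> v1
  v1 = (c.0)\{c} ⊢ ∅
Bisimilarity quotient blocks:
  B0 = {u0}
  B1 = {u1, v1}
  B2 = {v0}
u0 ∈ B0, v0 ∈ B2 → different blocks

NO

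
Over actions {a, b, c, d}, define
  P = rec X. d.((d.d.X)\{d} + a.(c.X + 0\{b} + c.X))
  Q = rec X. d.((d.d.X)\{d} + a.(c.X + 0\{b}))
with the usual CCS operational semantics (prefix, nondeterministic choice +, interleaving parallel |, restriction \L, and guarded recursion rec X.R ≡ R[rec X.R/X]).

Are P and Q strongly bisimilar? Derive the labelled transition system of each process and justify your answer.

P ~ Q

LTS(P): 3 reachable states
  u0 = rec X. d.((d.d.X)\{d} + a.(c.X + 0\{b} + c.X)) has moves ··d··> u1
  u1 = (d.d.(rec X. d.((d.d.X)\{d} + a.(c.X + 0\{b} + c.X))))\{d} + a.(c.(rec X. d.((d.d.X)\{d} + a.(c.X + 0\{b} + c.X))) + 0\{b} + c.(rec X. d.((d.d.X)\{d} + a.(c.X + 0\{b} + c.X)))) has moves ··a··> u2
  u2 = c.(rec X. d.((d.d.X)\{d} + a.(c.X + 0\{b} + c.X))) + 0\{b} + c.(rec X. d.((d.d.X)\{d} + a.(c.X + 0\{b} + c.X))) has moves ··c··> u0
LTS(Q): 3 reachable states
  v0 = rec X. d.((d.d.X)\{d} + a.(c.X + 0\{b})) has moves ··d··> v1
  v1 = (d.d.(rec X. d.((d.d.X)\{d} + a.(c.X + 0\{b}))))\{d} + a.(c.(rec X. d.((d.d.X)\{d} + a.(c.X + 0\{b}))) + 0\{b}) has moves ··a··> v2
  v2 = c.(rec X. d.((d.d.X)\{d} + a.(c.X + 0\{b}))) + 0\{b} has moves ··c··> v0
Coarsest stable partition (strong bisimilarity classes):
  B0 = {u0, v0}
  B1 = {u1, v1}
  B2 = {u2, v2}
u0 ∈ B0, v0 ∈ B0 → same block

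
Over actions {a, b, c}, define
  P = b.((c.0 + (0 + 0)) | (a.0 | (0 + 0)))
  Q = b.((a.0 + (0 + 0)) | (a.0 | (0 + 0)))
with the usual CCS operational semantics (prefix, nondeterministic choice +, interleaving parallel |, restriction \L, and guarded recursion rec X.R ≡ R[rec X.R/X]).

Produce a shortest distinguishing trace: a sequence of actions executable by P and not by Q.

bc

P's transition system — 5 states:
  p0 = b.((c.0 + (0 + 0)) | (a.0 | (0 + 0))) :: ··b··> p1
  p1 = (c.0 + (0 + 0)) | (a.0 | (0 + 0)) :: ··a··> p2, ··c··> p3
  p2 = (c.0 + (0 + 0)) | (0 | (0 + 0)) :: ··c··> p4
  p3 = 0 | (a.0 | (0 + 0)) :: ··a··> p4
  p4 = 0 | (0 | (0 + 0)) :: ∅
Q's transition system — 5 states:
  q0 = b.((a.0 + (0 + 0)) | (a.0 | (0 + 0))) :: ··b··> q1
  q1 = (a.0 + (0 + 0)) | (a.0 | (0 + 0)) :: ··a··> q2, ··a··> q3
  q2 = (a.0 + (0 + 0)) | (0 | (0 + 0)) :: ··a··> q4
  q3 = 0 | (a.0 | (0 + 0)) :: ··a··> q4
  q4 = 0 | (0 | (0 + 0)) :: ∅
Executing bc from P (initial set {p0}):
  [1] b ⇒ {p1}
  [2] c ⇒ {p3}
  — P admits the full trace.
Executing bc from Q (initial set {q0}):
  [1] b ⇒ {q1}
  [2] c ⇒ no successor for Q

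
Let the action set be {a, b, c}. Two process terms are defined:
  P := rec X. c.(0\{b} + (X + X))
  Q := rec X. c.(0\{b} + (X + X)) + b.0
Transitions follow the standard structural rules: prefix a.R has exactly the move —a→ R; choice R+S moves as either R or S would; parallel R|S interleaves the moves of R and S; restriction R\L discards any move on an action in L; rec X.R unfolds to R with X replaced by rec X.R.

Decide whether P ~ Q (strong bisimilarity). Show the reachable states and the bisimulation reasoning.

LTS(P): 2 reachable states
  s0 = rec X. c.(0\{b} + (X + X)) → ··c··> s1
  s1 = 0\{b} + ((rec X. c.(0\{b} + (X + X))) + (rec X. c.(0\{b} + (X + X)))) → ··c··> s1
LTS(Q): 3 reachable states
  t0 = rec X. c.(0\{b} + (X + X)) + b.0 → ··b··> t1, ··c··> t2
  t1 = 0 → ∅
  t2 = 0\{b} + ((rec X. c.(0\{b} + (X + X)) + b.0) + (rec X. c.(0\{b} + (X + X)) + b.0)) → ··b··> t1, ··c··> t2
Coarsest stable partition (strong bisimilarity classes):
  B0 = {s0, s1}
  B1 = {t0, t2}
  B2 = {t1}
s0 ∈ B0, t0 ∈ B1 → different blocks

P ≁ Q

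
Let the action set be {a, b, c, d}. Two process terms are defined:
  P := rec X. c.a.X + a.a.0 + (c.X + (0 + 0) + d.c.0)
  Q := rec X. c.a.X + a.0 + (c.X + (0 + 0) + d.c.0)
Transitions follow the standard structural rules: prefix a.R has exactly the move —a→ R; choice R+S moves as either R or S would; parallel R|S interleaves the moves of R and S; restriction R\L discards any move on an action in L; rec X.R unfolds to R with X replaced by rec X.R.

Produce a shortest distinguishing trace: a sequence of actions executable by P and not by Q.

LTS(P): 5 reachable states
  p0 = rec X. c.a.X + a.a.0 + (c.X + (0 + 0) + d.c.0) :: —a→ p1, —c→ p0, —c→ p2, —d→ p3
  p1 = a.0 :: —a→ p4
  p2 = a.(rec X. c.a.X + a.a.0 + (c.X + (0 + 0) + d.c.0)) :: —a→ p0
  p3 = c.0 :: —c→ p4
  p4 = 0 :: stopped
LTS(Q): 4 reachable states
  q0 = rec X. c.a.X + a.0 + (c.X + (0 + 0) + d.c.0) :: —a→ q1, —c→ q0, —c→ q2, —d→ q3
  q1 = 0 :: stopped
  q2 = a.(rec X. c.a.X + a.0 + (c.X + (0 + 0) + d.c.0)) :: —a→ q0
  q3 = c.0 :: —c→ q1
Trace ⟨aa⟩ through P, begin at {p0}:
  [1] a ⇒ {p1}
  [2] a ⇒ {p4}
  P completes σ.
Trace ⟨aa⟩ through Q, begin at {q0}:
  [1] a ⇒ {q1}
  [2] a ⇒ no successor for Q

aa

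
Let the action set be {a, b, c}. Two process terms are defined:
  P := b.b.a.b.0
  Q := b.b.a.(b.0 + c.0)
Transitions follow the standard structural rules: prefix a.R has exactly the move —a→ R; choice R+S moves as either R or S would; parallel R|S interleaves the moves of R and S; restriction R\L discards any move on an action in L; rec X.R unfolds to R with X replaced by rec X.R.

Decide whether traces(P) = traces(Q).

trace-distinct — witness ⟨bbac⟩

P's transition system — 5 states:
  s0 = b.b.a.b.0 → -b-> s1
  s1 = b.a.b.0 → -b-> s2
  s2 = a.b.0 → -a-> s3
  s3 = b.0 → -b-> s4
  s4 = 0 → deadlocked
Q's transition system — 5 states:
  t0 = b.b.a.(b.0 + c.0) → -b-> t1
  t1 = b.a.(b.0 + c.0) → -b-> t2
  t2 = a.(b.0 + c.0) → -a-> t3
  t3 = b.0 + c.0 → -b-> t4, -c-> t4
  t4 = 0 → deadlocked
Run σ = ⟨bbac⟩ on Q: start {t0}
  after b @ step 1: {t1}
  after b @ step 2: {t2}
  after a @ step 3: {t3}
  after c @ step 4: {t4}
  Q completes σ.
Run σ = ⟨bbac⟩ on P: start {s0}
  after b @ step 1: {s1}
  after b @ step 2: {s2}
  after a @ step 3: {s3}
  after c @ step 4: no successor for P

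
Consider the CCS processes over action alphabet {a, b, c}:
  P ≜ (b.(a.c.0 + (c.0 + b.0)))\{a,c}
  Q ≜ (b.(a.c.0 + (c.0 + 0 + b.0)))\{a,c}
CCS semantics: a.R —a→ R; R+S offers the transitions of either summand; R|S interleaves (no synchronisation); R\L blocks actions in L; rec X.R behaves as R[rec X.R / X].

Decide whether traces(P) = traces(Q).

YES

P's transition system — 3 states:
  u0 = (b.(a.c.0 + (c.0 + b.0)))\{a,c} :: —b→ u1
  u1 = (a.c.0 + (c.0 + b.0))\{a,c} :: —b→ u2
  u2 = 0\{a,c} :: stopped
Q's transition system — 3 states:
  v0 = (b.(a.c.0 + (c.0 + 0 + b.0)))\{a,c} :: —b→ v1
  v1 = (a.c.0 + (c.0 + 0 + b.0))\{a,c} :: —b→ v2
  v2 = 0\{a,c} :: stopped
Coarsest stable partition (strong bisimilarity classes):
  B0 = {u0, v0}
  B1 = {u1, v1}
  B2 = {u2, v2}
u0 ∈ B0, v0 ∈ B0 → same block
Bisimilar ⇒ trace-equivalent.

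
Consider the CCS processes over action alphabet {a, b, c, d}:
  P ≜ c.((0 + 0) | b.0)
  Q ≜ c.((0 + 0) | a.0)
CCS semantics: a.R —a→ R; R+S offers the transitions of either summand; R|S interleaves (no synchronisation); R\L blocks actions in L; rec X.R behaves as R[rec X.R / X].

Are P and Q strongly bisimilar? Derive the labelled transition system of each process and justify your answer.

NO

Reachable graph of P (3 states):
  m0 = c.((0 + 0) | b.0) → -c-> m1
  m1 = (0 + 0) | b.0 → -b-> m2
  m2 = (0 + 0) | 0 → ·
Reachable graph of Q (3 states):
  n0 = c.((0 + 0) | a.0) → -c-> n1
  n1 = (0 + 0) | a.0 → -a-> n2
  n2 = (0 + 0) | 0 → ·
Bisimilarity quotient blocks:
  B0 = {m0}
  B1 = {m1}
  B2 = {m2, n2}
  B3 = {n0}
  B4 = {n1}
m0 ∈ B0, n0 ∈ B3 → different blocks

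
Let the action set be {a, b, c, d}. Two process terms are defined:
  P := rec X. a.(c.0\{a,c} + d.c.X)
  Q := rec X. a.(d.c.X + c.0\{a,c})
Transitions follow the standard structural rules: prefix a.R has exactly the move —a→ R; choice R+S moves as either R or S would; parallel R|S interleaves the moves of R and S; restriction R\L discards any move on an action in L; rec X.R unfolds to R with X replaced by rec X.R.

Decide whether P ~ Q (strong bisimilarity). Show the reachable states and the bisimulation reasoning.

bisimilar

LTS(P): 4 reachable states
  u0 = rec X. a.(c.0\{a,c} + d.c.X) | ··a··> u1
  u1 = c.0\{a,c} + d.c.(rec X. a.(c.0\{a,c} + d.c.X)) | ··c··> u2, ··d··> u3
  u2 = 0\{a,c} | stopped
  u3 = c.(rec X. a.(c.0\{a,c} + d.c.X)) | ··c··> u0
LTS(Q): 4 reachable states
  v0 = rec X. a.(d.c.X + c.0\{a,c}) | ··a··> v1
  v1 = d.c.(rec X. a.(d.c.X + c.0\{a,c})) + c.0\{a,c} | ··c··> v2, ··d··> v3
  v2 = 0\{a,c} | stopped
  v3 = c.(rec X. a.(d.c.X + c.0\{a,c})) | ··c··> v0
Bisimilarity quotient blocks:
  B0 = {u0, v0}
  B1 = {u1, v1}
  B2 = {u2, v2}
  B3 = {u3, v3}
u0 ∈ B0, v0 ∈ B0 → same block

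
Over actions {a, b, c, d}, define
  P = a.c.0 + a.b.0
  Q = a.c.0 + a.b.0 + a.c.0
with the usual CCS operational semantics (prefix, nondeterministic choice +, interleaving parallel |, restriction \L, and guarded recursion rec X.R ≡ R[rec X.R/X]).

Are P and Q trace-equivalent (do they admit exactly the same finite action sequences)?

traces(P) = traces(Q)

LTS(P): 4 reachable states
  m0 = a.c.0 + a.b.0 | —a→ m1, —a→ m2
  m1 = b.0 | —b→ m3
  m2 = c.0 | —c→ m3
  m3 = 0 | (no moves)
LTS(Q): 4 reachable states
  n0 = a.c.0 + a.b.0 + a.c.0 | —a→ n1, —a→ n2
  n1 = b.0 | —b→ n3
  n2 = c.0 | —c→ n3
  n3 = 0 | (no moves)
Partition-refinement fixed point:
  B0 = {m0, n0}
  B1 = {m1, n1}
  B2 = {m3, n3}
  B3 = {m2, n2}
m0 ∈ B0, n0 ∈ B0 → same block
Bisimilar ⇒ trace-equivalent.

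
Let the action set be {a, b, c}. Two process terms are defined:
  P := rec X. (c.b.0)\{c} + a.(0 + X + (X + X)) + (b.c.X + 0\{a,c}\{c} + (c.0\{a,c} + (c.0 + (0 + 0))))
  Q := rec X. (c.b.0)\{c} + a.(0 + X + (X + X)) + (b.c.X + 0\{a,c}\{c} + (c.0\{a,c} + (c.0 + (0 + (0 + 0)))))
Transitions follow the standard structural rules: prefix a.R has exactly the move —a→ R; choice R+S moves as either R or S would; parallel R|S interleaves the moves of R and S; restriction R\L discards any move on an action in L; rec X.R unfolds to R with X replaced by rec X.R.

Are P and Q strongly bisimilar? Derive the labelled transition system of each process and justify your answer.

bisimilar

Reachable graph of P (5 states):
  u0 = rec X. (c.b.0)\{c} + a.(0 + X + (X + X)) + (b.c.X + 0\{a,c}\{c} + (c.0\{a,c} + (c.0 + (0 + 0)))) → -a-> u1, -b-> u2, -c-> u3, -c-> u4
  u1 = 0 + (rec X. (c.b.0)\{c} + a.(0 + X + (X + X)) + (b.c.X + 0\{a,c}\{c} + (c.0\{a,c} + (c.0 + (0 + 0))))) + ((rec X. (c.b.0)\{c} + a.(0 + X + (X + X)) + (b.c.X + 0\{a,c}\{c} + (c.0\{a,c} + (c.0 + (0 + 0))))) + (rec X. (c.b.0)\{c} + a.(0 + X + (X + X)) + (b.c.X + 0\{a,c}\{c} + (c.0\{a,c} + (c.0 + (0 + 0)))))) → -a-> u1, -b-> u2, -c-> u3, -c-> u4
  u2 = c.(rec X. (c.b.0)\{c} + a.(0 + X + (X + X)) + (b.c.X + 0\{a,c}\{c} + (c.0\{a,c} + (c.0 + (0 + 0))))) → -c-> u0
  u3 = 0 → ·
  u4 = 0\{a,c} → ·
Reachable graph of Q (5 states):
  v0 = rec X. (c.b.0)\{c} + a.(0 + X + (X + X)) + (b.c.X + 0\{a,c}\{c} + (c.0\{a,c} + (c.0 + (0 + (0 + 0))))) → -a-> v1, -b-> v2, -c-> v3, -c-> v4
  v1 = 0 + (rec X. (c.b.0)\{c} + a.(0 + X + (X + X)) + (b.c.X + 0\{a,c}\{c} + (c.0\{a,c} + (c.0 + (0 + (0 + 0)))))) + ((rec X. (c.b.0)\{c} + a.(0 + X + (X + X)) + (b.c.X + 0\{a,c}\{c} + (c.0\{a,c} + (c.0 + (0 + (0 + 0)))))) + (rec X. (c.b.0)\{c} + a.(0 + X + (X + X)) + (b.c.X + 0\{a,c}\{c} + (c.0\{a,c} + (c.0 + (0 + (0 + 0))))))) → -a-> v1, -b-> v2, -c-> v3, -c-> v4
  v2 = c.(rec X. (c.b.0)\{c} + a.(0 + X + (X + X)) + (b.c.X + 0\{a,c}\{c} + (c.0\{a,c} + (c.0 + (0 + (0 + 0)))))) → -c-> v0
  v3 = 0 → ·
  v4 = 0\{a,c} → ·
Partition-refinement fixed point:
  B0 = {u0, u1, v0, v1}
  B1 = {u3, u4, v3, v4}
  B2 = {u2, v2}
u0 ∈ B0, v0 ∈ B0 → same block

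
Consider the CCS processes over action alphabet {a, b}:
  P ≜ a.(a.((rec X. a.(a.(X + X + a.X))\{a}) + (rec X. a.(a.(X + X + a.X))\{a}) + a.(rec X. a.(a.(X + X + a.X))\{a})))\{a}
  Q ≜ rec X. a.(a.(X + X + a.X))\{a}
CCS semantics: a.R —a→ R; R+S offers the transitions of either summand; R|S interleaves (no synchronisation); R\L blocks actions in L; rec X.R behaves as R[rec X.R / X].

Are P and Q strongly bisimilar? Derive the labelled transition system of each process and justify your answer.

P ~ Q

Reachable graph of P (2 states):
  s0 = a.(a.((rec X. a.(a.(X + X + a.X))\{a}) + (rec X. a.(a.(X + X + a.X))\{a}) + a.(rec X. a.(a.(X + X + a.X))\{a})))\{a} → ··a··> s1
  s1 = (a.((rec X. a.(a.(X + X + a.X))\{a}) + (rec X. a.(a.(X + X + a.X))\{a}) + a.(rec X. a.(a.(X + X + a.X))\{a})))\{a} → stopped
Reachable graph of Q (2 states):
  t0 = rec X. a.(a.(X + X + a.X))\{a} → ··a··> t1
  t1 = (a.((rec X. a.(a.(X + X + a.X))\{a}) + (rec X. a.(a.(X + X + a.X))\{a}) + a.(rec X. a.(a.(X + X + a.X))\{a})))\{a} → stopped
Coarsest stable partition (strong bisimilarity classes):
  B0 = {s0, t0}
  B1 = {s1, t1}
s0 ∈ B0, t0 ∈ B0 → same block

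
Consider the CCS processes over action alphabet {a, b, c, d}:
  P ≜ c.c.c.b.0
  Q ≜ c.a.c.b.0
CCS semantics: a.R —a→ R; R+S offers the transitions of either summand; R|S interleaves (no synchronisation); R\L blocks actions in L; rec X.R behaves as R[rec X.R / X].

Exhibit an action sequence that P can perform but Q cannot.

cc

Reachable graph of P (5 states):
  m0 = c.c.c.b.0 ⊢ ··c··> m1
  m1 = c.c.b.0 ⊢ ··c··> m2
  m2 = c.b.0 ⊢ ··c··> m3
  m3 = b.0 ⊢ ··b··> m4
  m4 = 0 ⊢ ∅
Reachable graph of Q (5 states):
  n0 = c.a.c.b.0 ⊢ ··c··> n1
  n1 = a.c.b.0 ⊢ ··a··> n2
  n2 = c.b.0 ⊢ ··c··> n3
  n3 = b.0 ⊢ ··b··> n4
  n4 = 0 ⊢ ∅
Trace ⟨cc⟩ through P, begin at {m0}:
  [1] c ⇒ {m1}
  [2] c ⇒ {m2}
  P completes σ.
Trace ⟨cc⟩ through Q, begin at {n0}:
  [1] c ⇒ {n1}
  [2] c ⇒ ∅  — Q cannot continue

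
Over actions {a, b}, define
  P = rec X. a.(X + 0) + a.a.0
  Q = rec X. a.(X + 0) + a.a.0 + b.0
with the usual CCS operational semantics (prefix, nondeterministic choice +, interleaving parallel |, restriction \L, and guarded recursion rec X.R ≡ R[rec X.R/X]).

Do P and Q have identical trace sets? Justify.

NO — witness ⟨b⟩

Reachable graph of P (4 states):
  u0 = rec X. a.(X + 0) + a.a.0 has moves --a--▸ u1, --a--▸ u2
  u1 = (rec X. a.(X + 0) + a.a.0) + 0 has moves --a--▸ u1, --a--▸ u2
  u2 = a.0 has moves --a--▸ u3
  u3 = 0 has moves stopped
Reachable graph of Q (4 states):
  v0 = rec X. a.(X + 0) + a.a.0 + b.0 has moves --a--▸ v1, --a--▸ v2, --b--▸ v3
  v1 = (rec X. a.(X + 0) + a.a.0 + b.0) + 0 has moves --a--▸ v1, --a--▸ v2, --b--▸ v3
  v2 = a.0 has moves --a--▸ v3
  v3 = 0 has moves stopped
Executing b from Q (initial set {v0}):
  [1] b ⇒ {v3}
  — Q admits the full trace.
Executing b from P (initial set {u0}):
  [1] b ⇒ no successor for P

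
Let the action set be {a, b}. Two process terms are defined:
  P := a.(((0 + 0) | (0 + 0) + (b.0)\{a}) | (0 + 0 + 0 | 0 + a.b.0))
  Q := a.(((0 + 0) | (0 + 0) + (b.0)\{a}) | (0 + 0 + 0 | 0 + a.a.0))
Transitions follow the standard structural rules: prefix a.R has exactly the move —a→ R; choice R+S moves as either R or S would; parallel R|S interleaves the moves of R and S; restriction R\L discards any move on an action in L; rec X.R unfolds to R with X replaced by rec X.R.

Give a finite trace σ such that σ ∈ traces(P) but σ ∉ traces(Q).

Reachable graph of P (7 states):
  m0 = a.(((0 + 0) | (0 + 0) + (b.0)\{a}) | (0 + 0 + 0 | 0 + a.b.0)) :: —a→ m1
  m1 = ((0 + 0) | (0 + 0) + (b.0)\{a}) | (0 + 0 + 0 | 0 + a.b.0) :: —a→ m2, —b→ m3
  m2 = ((0 + 0) | (0 + 0) + (b.0)\{a}) | b.0 :: —b→ m4, —b→ m5
  m3 = 0\{a} | (0 + 0 + 0 | 0 + a.b.0) :: —a→ m5
  m4 = ((0 + 0) | (0 + 0) + (b.0)\{a}) | 0 :: —b→ m6
  m5 = 0\{a} | b.0 :: —b→ m6
  m6 = 0\{a} | 0 :: ·
Reachable graph of Q (7 states):
  n0 = a.(((0 + 0) | (0 + 0) + (b.0)\{a}) | (0 + 0 + 0 | 0 + a.a.0)) :: —a→ n1
  n1 = ((0 + 0) | (0 + 0) + (b.0)\{a}) | (0 + 0 + 0 | 0 + a.a.0) :: —a→ n2, —b→ n3
  n2 = ((0 + 0) | (0 + 0) + (b.0)\{a}) | a.0 :: —a→ n4, —b→ n5
  n3 = 0\{a} | (0 + 0 + 0 | 0 + a.a.0) :: —a→ n5
  n4 = ((0 + 0) | (0 + 0) + (b.0)\{a}) | 0 :: —b→ n6
  n5 = 0\{a} | a.0 :: —a→ n6
  n6 = 0\{a} | 0 :: ·
Executing aabb from P (initial set {m0}):
  [1] a ⇒ {m1}
  [2] a ⇒ {m2}
  [3] b ⇒ {m4, m5}
  [4] b ⇒ {m6}
  ✓ P
Executing aabb from Q (initial set {n0}):
  [1] a ⇒ {n1}
  [2] a ⇒ {n2}
  [3] b ⇒ {n5}
  [4] b ⇒ ∅  — Q cannot continue

aabb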